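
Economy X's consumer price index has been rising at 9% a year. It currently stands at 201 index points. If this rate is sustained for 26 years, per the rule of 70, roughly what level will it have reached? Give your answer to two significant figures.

Doubling time ≈ 70/9 = 7.78 years.
26 years is 26/7.78 ≈ 3.34 doublings, a factor of 2^3.34 ≈ 10.13.
201 × 10.13 ≈ 2000 index points.

around 2000 index points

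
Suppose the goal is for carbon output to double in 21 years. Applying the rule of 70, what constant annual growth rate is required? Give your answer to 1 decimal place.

70 / 21 ≈ 3.33, so about 3.3% a year.

about 3.3% a year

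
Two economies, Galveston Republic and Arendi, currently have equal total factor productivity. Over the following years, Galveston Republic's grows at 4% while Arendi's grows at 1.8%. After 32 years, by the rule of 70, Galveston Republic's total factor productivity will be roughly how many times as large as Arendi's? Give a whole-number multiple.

Rate gap = 4% − 1.8% = 2.2 points.
The ratio doubles every 70/2.2 ≈ 31.82 years.
32/31.82 ≈ 1.01 doublings → ratio ≈ 2^1.01 ≈ 2.

around 2 times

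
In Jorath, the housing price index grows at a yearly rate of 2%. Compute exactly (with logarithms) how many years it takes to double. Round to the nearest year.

35 years

t = ln(2) / ln(1 + 0.02) = 0.6931 / 0.019803 ≈ 35.00.
≈ 35 years.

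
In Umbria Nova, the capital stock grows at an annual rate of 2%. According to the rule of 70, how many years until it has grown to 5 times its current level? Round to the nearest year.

≈ 81 years

One doubling takes 70/2 = 35.00 years.
5× is log₂ 5 ≈ 2.32 doublings, so ≈ 2.32 × 35.00 = 81 years.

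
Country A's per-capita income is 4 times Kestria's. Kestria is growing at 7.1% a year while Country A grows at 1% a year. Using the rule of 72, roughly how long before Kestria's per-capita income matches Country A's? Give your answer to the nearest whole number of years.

around 24 years

What matters is the difference: 6.1 pp.
Rule of 72 on the gap: the ratio halves every 72/6.1 ≈ 11.80 years.
A 4 times gap closes after 2 halvings: 2 × 11.80 ≈ 24 years.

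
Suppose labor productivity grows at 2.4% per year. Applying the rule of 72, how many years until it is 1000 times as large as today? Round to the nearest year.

about 299 years

Doubling time ≈ 72/2.4 = 30.00 years.
Reaching 1000× takes log₂(1000) ≈ 9.97 doublings.
9.97 × 30.00 ≈ 299 years.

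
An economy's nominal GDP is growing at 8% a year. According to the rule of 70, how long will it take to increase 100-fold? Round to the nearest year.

≈ 58 years

Doubling time ≈ 70/8 = 8.75 years.
Reaching 100× takes log₂(100) ≈ 6.64 doublings.
6.64 × 8.75 ≈ 58 years.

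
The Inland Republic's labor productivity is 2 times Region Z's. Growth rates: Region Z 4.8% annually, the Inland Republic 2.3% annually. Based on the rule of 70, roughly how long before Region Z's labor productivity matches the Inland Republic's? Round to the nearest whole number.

What matters is the difference: 2.5 pp.
Rule of 70 on the gap: the ratio halves every 70/2.5 ≈ 28.00 years.
A 2 times gap closes after 1 halving: 1 × 28.00 ≈ 28 years.

≈ 28 years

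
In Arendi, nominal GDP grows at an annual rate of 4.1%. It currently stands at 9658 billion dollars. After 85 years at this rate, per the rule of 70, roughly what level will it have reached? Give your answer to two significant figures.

≈ 300000 billion dollars

It doubles every 70/4.1 ≈ 17.07 years, so 85 years is 4.98 doublings.
2^4.98 ≈ 31.56; 9658 × 31.56 ≈ 300000 billion dollars.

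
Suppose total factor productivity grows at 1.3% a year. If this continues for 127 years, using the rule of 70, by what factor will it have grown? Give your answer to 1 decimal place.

around 5.1 times

Doubles every ≈ 53.85 years (70/1.3).
127 years is 2.36 doublings; 2^2.36 ≈ 5.1×.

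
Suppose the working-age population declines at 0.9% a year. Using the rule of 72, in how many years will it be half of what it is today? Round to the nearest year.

around 80 years

Halving time ≈ 72 / 0.9 = 80.00 → 80 years.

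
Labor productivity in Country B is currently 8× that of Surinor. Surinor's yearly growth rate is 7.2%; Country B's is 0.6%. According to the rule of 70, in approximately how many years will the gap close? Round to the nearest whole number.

What matters is the difference: 6.6 pp.
Rule of 70 on the gap: the ratio halves every 70/6.6 ≈ 10.61 years.
An 8× gap closes after 3 halvings: 3 × 10.61 ≈ 32 years.

≈ 32 years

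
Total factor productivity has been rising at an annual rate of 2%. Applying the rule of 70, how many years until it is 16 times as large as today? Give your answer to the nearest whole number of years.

approximately 140 years

At 2% it doubles every 70/2 ≈ 35.00 years.
16 = 2^4, so 4 doublings → 140 years.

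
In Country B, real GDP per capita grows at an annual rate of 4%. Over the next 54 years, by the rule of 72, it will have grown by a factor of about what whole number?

72/4 ≈ 18.00 years per doubling.
54 years fits 3 doublings: 2^3 = 8.

≈ 8 times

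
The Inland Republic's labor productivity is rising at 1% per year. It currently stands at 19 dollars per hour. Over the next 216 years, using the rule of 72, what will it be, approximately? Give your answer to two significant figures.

Doubling time ≈ 72/1 = 72.00 years.
216 years is 216/72.00 ≈ 3.00 doublings, a factor of 2^3.00 ≈ 8.00.
19 × 8.00 ≈ 150 dollars per hour.

about 150 dollars per hour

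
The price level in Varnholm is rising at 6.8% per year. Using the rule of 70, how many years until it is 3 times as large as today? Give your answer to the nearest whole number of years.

≈ 16 years

At 6.8% it doubles every 70/6.8 ≈ 10.29 years.
Reaching 3× takes log₂(3) ≈ 1.58 doublings.
1.58 × 10.29 ≈ 16 years.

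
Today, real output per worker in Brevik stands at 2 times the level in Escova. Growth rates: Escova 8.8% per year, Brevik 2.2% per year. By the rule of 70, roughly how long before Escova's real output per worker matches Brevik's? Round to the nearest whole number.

Escova gains on Brevik at 8.8% − 2.2% = 6.6 points a year.
At that relative rate the gap halves every 70/6.6 ≈ 10.61 years.
A 2 times gap closes after 1 halving: 1 × 10.61 ≈ 11 years.

roughly 11 years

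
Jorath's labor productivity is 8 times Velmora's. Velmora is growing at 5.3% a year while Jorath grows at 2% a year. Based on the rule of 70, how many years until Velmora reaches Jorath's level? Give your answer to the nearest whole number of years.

approximately 64 years

The growth-rate gap is 5.3% − 2% = 3.3 percentage points.
So the ratio between them halves every 70/3.3 ≈ 21.21 years.
An 8 times gap closes after 3 halvings: 3 × 21.21 ≈ 64 years.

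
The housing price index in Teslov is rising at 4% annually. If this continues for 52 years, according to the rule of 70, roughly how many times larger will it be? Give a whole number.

70/4 ≈ 17.50 years per doubling.
52 years fits 3 doublings: 2^3 = 8.

roughly 8 times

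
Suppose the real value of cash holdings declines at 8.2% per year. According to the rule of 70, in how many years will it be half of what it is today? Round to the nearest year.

Halving time ≈ 70 / 8.2 = 8.54 → 9 years.

≈ 9 years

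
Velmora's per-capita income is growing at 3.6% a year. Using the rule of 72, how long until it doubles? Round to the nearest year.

roughly 20 years

Doubling time ≈ 72 / 3.6 = 20.00 years.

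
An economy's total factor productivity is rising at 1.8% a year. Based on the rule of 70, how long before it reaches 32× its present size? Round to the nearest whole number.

Doubling time ≈ 70/1.8 = 38.89 years.
Getting to 32× needs 5 doublings: 5 × 38.89 ≈ 194 years.

194 years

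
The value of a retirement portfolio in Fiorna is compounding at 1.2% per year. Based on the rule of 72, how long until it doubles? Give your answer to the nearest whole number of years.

72/1.2 ≈ 60.00, so it doubles roughly every 60 years.

60 years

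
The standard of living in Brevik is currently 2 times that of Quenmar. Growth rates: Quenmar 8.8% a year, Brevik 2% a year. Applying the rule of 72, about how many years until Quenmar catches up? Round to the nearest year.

Quenmar gains on Brevik at 8.8% − 2% = 6.8 points a year.
At that relative rate the gap halves every 72/6.8 ≈ 10.59 years.
A 2 times gap closes after 1 halving: 1 × 10.59 ≈ 11 years.

roughly 11 years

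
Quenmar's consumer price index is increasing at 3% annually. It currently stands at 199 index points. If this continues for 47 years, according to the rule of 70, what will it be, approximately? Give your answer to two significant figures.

800 index points

It doubles every 70/3 ≈ 23.33 years, so 47 years is 2.01 doublings.
2^2.01 ≈ 4.03; 199 × 4.03 ≈ 800 index points.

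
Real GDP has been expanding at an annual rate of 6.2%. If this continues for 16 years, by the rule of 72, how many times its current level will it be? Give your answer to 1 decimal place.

Doubles every ≈ 11.61 years (72/6.2).
16 years is 1.38 doublings; 2^1.38 ≈ 2.6×.

roughly 2.6 times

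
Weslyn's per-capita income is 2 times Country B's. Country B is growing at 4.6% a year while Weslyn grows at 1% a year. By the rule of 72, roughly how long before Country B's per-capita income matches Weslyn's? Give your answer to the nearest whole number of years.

around 20 years

The growth-rate gap is 4.6% − 1% = 3.6 percentage points.
So the ratio between them halves every 72/3.6 ≈ 20.00 years.
A 2 times gap closes after 1 halving: 1 × 20.00 ≈ 20 years.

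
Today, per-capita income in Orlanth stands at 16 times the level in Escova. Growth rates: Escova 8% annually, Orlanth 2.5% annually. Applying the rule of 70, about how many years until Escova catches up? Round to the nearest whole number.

What matters is the difference: 5.5 pp.
Rule of 70 on the gap: the ratio halves every 70/5.5 ≈ 12.73 years.
A 16 times gap closes after 4 halvings: 4 × 12.73 ≈ 51 years.

51 years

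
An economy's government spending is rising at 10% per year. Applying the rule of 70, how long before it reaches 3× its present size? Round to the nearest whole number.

11 years

Doubling time ≈ 70/10 = 7.00 years.
Reaching 3× takes log₂(3) ≈ 1.58 doublings.
1.58 × 7.00 ≈ 11 years.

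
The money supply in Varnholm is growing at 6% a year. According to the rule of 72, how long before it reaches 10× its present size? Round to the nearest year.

One doubling takes 72/6 = 12.00 years.
Reaching 10× takes log₂(10) ≈ 3.32 doublings.
3.32 × 12.00 ≈ 40 years.

roughly 40 years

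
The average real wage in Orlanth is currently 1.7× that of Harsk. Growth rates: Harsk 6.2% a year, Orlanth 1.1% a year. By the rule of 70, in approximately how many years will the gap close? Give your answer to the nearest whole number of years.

about 11 years

What matters is the difference: 5.1 pp.
Rule of 70 on the gap: the ratio halves every 70/5.1 ≈ 13.73 years.
A 1.7× gap takes log₂(1.7) ≈ 0.77 halvings to close: 0.77 × 13.73 ≈ 11 years.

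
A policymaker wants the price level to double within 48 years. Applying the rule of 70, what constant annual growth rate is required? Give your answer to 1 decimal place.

70 / 48 ≈ 1.46, so about 1.5% annually.

about 1.5%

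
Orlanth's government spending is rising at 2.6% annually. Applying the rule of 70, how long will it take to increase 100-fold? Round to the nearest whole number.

approximately 179 years

Doubling time ≈ 70/2.6 = 26.92 years.
Reaching 100× takes log₂(100) ≈ 6.64 doublings.
6.64 × 26.92 ≈ 179 years.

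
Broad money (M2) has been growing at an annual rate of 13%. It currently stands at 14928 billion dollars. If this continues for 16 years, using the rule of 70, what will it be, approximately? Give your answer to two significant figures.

It doubles every 70/13 ≈ 5.38 years, so 16 years is 2.97 doublings.
2^2.97 ≈ 7.84; 14928 × 7.84 ≈ 120000 billion dollars.

approximately 120000 billion dollars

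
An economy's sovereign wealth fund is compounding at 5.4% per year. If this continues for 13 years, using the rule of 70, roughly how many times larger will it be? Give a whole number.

roughly 2 times

Doubling time ≈ 70/5.4 = 12.96 years.
13/12.96 ≈ 1 doubling, so about 2^1 = 2×.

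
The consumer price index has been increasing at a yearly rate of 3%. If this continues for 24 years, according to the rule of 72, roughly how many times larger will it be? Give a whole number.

around 2 times

At 3% one doubling takes ≈ 24.00 years; 24 years is 1 of them, so ×2.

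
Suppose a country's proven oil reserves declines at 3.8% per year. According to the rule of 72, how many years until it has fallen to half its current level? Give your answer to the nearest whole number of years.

The rule works in reverse for decay: 72/3.8 ≈ 18.95 years to halve.

≈ 19 years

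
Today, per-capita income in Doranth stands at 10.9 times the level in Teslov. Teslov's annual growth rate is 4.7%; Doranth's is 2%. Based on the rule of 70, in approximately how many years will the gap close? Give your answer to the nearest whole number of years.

89 years

What matters is the difference: 2.7 pp.
Rule of 70 on the gap: the ratio halves every 70/2.7 ≈ 25.93 years.
A 10.9 times gap takes log₂(10.9) ≈ 3.45 halvings to close: 3.45 × 25.93 ≈ 89 years.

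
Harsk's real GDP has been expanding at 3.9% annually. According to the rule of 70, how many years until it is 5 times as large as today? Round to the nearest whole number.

42 years

One doubling takes 70/3.9 = 17.95 years.
Reaching 5× takes log₂(5) ≈ 2.32 doublings.
2.32 × 17.95 ≈ 42 years.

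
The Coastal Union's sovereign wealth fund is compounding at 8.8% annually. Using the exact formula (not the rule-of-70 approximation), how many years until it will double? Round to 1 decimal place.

t = ln(2) / ln(1 + 0.088) = 0.6931 / 0.084341 ≈ 8.22.

8.2 years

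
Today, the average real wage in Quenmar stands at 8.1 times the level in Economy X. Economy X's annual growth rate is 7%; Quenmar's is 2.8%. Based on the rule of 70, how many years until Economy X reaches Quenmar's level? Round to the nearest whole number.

The growth-rate gap is 7% − 2.8% = 4.2 percentage points.
So the ratio between them halves every 70/4.2 ≈ 16.67 years.
An 8.1 times gap takes log₂(8.1) ≈ 3.02 halvings to close: 3.02 × 16.67 ≈ 50 years.

≈ 50 years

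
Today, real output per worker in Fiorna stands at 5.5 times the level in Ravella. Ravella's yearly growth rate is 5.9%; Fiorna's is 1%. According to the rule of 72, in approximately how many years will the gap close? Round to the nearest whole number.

The growth-rate gap is 5.9% − 1% = 4.9 percentage points.
So the ratio between them halves every 72/4.9 ≈ 14.69 years.
A 5.5 times gap takes log₂(5.5) ≈ 2.46 halvings to close: 2.46 × 14.69 ≈ 36 years.

around 36 years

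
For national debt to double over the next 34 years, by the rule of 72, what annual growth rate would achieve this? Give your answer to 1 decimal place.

about 2.1% annually

72 / 34 ≈ 2.12, so about 2.1% annually.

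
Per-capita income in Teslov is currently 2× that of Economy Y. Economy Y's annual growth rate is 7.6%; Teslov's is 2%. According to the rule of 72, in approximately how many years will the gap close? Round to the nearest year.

13 years

Economy Y gains on Teslov at 7.6% − 2% = 5.6 points a year.
At that relative rate the gap halves every 72/5.6 ≈ 12.86 years.
A 2× gap closes after 1 halving: 1 × 12.86 ≈ 13 years.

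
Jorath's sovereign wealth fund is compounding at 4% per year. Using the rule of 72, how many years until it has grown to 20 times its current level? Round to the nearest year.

One doubling takes 72/4 = 18.00 years.
20× is log₂ 20 ≈ 4.32 doublings, so ≈ 4.32 × 18.00 = 78 years.

approximately 78 years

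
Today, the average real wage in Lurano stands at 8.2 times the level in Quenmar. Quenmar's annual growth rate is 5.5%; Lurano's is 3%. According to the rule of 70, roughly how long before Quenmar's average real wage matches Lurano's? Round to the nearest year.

What matters is the difference: 2.5 pp.
Rule of 70 on the gap: the ratio halves every 70/2.5 ≈ 28.00 years.
An 8.2 times gap takes log₂(8.2) ≈ 3.04 halvings to close: 3.04 × 28.00 ≈ 85 years.

≈ 85 years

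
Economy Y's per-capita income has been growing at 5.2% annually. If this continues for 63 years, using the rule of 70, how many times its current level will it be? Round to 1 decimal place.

Doubles every ≈ 13.46 years (70/5.2).
63 years is 4.68 doublings; 2^4.68 ≈ 25.6×.

approximately 25.6 times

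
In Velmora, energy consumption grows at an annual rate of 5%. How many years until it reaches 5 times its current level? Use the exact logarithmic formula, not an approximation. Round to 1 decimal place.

t = ln(5) / ln(1 + 0.05) = 1.6094 / 0.048790 ≈ 32.99.

33.0 years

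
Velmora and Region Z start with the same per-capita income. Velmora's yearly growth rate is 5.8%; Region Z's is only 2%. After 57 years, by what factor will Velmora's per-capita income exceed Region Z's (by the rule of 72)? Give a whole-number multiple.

about 8 times

Only the 3.8-point difference matters.
72/3.8 ≈ 18.95 years per doubling of the ratio; 57 years gives 3.01 doublings, so ≈ 8×.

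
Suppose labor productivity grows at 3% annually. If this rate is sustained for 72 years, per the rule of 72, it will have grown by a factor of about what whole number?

roughly 8 times

At 3% one doubling takes ≈ 24.00 years; 72 years is 3 of them, so ×8.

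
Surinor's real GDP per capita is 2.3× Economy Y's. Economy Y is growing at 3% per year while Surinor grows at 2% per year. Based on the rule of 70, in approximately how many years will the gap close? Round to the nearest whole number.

What matters is the difference: 1 pp.
Rule of 70 on the gap: the ratio halves every 70/1 ≈ 70.00 years.
A 2.3× gap takes log₂(2.3) ≈ 1.20 halvings to close: 1.20 × 70.00 ≈ 84 years.

approximately 84 years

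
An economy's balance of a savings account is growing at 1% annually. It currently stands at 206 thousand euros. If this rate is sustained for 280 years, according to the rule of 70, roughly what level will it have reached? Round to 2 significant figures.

Doubling time ≈ 70/1 = 70.00 years.
280 years is 280/70.00 ≈ 4.00 doublings, a factor of 2^4.00 ≈ 16.00.
206 × 16.00 ≈ 3300 thousand euros.

around 3300 thousand euros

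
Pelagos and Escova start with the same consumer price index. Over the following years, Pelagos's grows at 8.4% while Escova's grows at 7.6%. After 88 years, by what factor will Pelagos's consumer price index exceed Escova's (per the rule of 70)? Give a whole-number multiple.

Rate gap = 8.4% − 7.6% = 0.8 points.
The ratio doubles every 70/0.8 ≈ 87.50 years.
88/87.50 ≈ 1.01 doublings → ratio ≈ 2^1.01 ≈ 2.

around 2 times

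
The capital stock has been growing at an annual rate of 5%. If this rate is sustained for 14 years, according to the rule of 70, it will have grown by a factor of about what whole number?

At 5% one doubling takes ≈ 14.00 years; 14 years is 1 of them, so ×2.

≈ 2 times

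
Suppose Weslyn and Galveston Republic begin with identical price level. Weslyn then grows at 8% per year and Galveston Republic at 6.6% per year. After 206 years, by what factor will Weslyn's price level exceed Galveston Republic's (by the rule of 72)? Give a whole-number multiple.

Rate gap = 8% − 6.6% = 1.4 points.
The ratio doubles every 72/1.4 ≈ 51.43 years.
206/51.43 ≈ 4.01 doublings → ratio ≈ 2^4.01 ≈ 16.

16 times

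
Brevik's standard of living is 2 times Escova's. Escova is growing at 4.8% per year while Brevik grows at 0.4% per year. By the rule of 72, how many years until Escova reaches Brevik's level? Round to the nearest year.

The growth-rate gap is 4.8% − 0.4% = 4.4 percentage points.
So the ratio between them halves every 72/4.4 ≈ 16.36 years.
A 2 times gap closes after 1 halving: 1 × 16.36 ≈ 16 years.

about 16 years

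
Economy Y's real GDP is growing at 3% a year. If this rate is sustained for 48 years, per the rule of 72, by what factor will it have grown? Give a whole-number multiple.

≈ 4 times

72/3 ≈ 24.00 years per doubling.
48 years fits 2 doublings: 2^2 = 4.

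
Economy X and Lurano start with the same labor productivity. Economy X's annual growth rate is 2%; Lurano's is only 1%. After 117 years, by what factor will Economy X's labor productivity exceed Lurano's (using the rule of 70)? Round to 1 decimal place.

Economy X pulls ahead at 1 pp per year, so the ratio doubles every 70/1 ≈ 70.00 years.
In 117 years that's 1.67 doublings: 2^1.67 ≈ 3.2.

around 3.2 times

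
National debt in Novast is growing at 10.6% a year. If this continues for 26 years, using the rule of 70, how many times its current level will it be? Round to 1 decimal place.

Doubles every ≈ 6.60 years (70/10.6).
26 years is 3.94 doublings; 2^3.94 ≈ 15.3×.

about 15.3 times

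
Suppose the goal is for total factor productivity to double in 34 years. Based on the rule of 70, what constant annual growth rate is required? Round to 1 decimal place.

70 / 34 ≈ 2.06, so about 2.1% a year.

approximately 2.1%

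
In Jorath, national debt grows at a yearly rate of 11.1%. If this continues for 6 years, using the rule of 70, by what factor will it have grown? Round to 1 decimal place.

around 1.9 times

Doubling time ≈ 70/11.1 = 6.31 years.
6 years / 6.31 ≈ 0.95 doublings → factor 2^0.95 ≈ 1.9.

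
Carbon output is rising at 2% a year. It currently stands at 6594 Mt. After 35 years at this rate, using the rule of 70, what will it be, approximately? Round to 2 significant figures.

Doubling time ≈ 70/2 = 35.00 years.
35 years is 35/35.00 ≈ 1.00 doublings, a factor of 2^1.00 ≈ 2.00.
6594 × 2.00 ≈ 13000 Mt.

approximately 13000 Mt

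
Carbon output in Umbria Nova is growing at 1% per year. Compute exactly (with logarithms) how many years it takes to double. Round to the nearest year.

70 years

t = ln(2) / ln(1 + 0.01) = 0.6931 / 0.009950 ≈ 69.66.
≈ 70 years.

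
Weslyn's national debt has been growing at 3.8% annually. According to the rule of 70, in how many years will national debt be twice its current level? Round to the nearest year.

≈ 18 years

70/3.8 ≈ 18.42, so it doubles roughly every 18 years.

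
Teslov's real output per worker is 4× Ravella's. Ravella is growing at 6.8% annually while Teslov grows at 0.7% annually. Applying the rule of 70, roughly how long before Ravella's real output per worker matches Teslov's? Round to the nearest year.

about 23 years

What matters is the difference: 6.1 pp.
Rule of 70 on the gap: the ratio halves every 70/6.1 ≈ 11.48 years.
A 4× gap closes after 2 halvings: 2 × 11.48 ≈ 23 years.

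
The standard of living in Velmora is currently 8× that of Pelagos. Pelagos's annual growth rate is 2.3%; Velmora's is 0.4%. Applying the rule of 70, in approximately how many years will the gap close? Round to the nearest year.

≈ 111 years

What matters is the difference: 1.9 pp.
Rule of 70 on the gap: the ratio halves every 70/1.9 ≈ 36.84 years.
An 8× gap closes after 3 halvings: 3 × 36.84 ≈ 111 years.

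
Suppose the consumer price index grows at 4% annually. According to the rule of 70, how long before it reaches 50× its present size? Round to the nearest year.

approximately 99 years

At 4% it doubles every 70/4 ≈ 17.50 years.
Reaching 50× takes log₂(50) ≈ 5.64 doublings.
5.64 × 17.50 ≈ 99 years.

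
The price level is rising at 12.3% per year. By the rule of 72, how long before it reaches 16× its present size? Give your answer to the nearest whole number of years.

At 12.3% it doubles every 72/12.3 ≈ 5.85 years.
Getting to 16× needs 4 doublings: 4 × 5.85 ≈ 23 years.

roughly 23 years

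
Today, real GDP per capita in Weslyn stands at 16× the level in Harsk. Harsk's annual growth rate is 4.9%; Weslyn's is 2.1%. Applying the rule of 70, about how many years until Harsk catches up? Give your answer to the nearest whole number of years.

approximately 100 years

What matters is the difference: 2.8 pp.
Rule of 70 on the gap: the ratio halves every 70/2.8 ≈ 25.00 years.
A 16× gap closes after 4 halvings: 4 × 25.00 ≈ 100 years.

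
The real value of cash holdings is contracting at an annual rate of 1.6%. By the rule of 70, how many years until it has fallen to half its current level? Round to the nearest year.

roughly 44 years

The rule works in reverse for decay: 70/1.6 ≈ 43.75 years to halve.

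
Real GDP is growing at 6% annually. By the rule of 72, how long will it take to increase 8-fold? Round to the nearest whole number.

At 6% it doubles every 72/6 ≈ 12.00 years.
Getting to 8× needs 3 doublings: 3 × 12.00 ≈ 36 years.

36 years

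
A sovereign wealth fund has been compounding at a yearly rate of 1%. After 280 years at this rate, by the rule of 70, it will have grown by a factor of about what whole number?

At 1% one doubling takes ≈ 70.00 years; 280 years is 4 of them, so ×16.

approximately 16 times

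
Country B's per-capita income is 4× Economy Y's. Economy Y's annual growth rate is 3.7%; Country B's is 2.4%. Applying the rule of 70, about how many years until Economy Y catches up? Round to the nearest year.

108 years

The growth-rate gap is 3.7% − 2.4% = 1.3 percentage points.
So the ratio between them halves every 70/1.3 ≈ 53.85 years.
A 4× gap closes after 2 halvings: 2 × 53.85 ≈ 108 years.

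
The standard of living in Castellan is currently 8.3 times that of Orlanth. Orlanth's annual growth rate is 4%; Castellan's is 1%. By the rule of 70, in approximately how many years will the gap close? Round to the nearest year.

Orlanth gains on Castellan at 4% − 1% = 3 points a year.
At that relative rate the gap halves every 70/3 ≈ 23.33 years.
An 8.3 times gap takes log₂(8.3) ≈ 3.05 halvings to close: 3.05 × 23.33 ≈ 71 years.

about 71 years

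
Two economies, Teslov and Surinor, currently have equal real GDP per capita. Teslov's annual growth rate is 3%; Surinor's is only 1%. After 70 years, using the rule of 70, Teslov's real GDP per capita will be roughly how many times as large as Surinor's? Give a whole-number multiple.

Teslov pulls ahead at 2 pp per year, so the ratio doubles every 70/2 ≈ 35.00 years.
In 70 years that's 2.00 doublings: 2^2.00 ≈ 4.

approximately 4 times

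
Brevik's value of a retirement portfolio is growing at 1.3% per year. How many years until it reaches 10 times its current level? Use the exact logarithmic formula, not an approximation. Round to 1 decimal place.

t = ln(10) / ln(1 + 0.013) = 2.3026 / 0.012916 ≈ 178.28.

178.3 years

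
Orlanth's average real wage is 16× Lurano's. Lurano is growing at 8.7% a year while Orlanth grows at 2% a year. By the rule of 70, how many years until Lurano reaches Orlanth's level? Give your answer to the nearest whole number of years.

The growth-rate gap is 8.7% − 2% = 6.7 percentage points.
So the ratio between them halves every 70/6.7 ≈ 10.45 years.
A 16× gap closes after 4 halvings: 4 × 10.45 ≈ 42 years.

roughly 42 years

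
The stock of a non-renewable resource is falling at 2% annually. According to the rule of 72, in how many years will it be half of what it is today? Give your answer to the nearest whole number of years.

Falling at 2%, it halves about every 72/2 = 36.00 years.

around 36 years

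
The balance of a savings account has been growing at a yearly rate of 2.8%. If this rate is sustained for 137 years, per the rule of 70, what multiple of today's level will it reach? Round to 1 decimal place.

roughly 44.6 times

Doubling time ≈ 70/2.8 = 25.00 years.
137 years / 25.00 ≈ 5.48 doublings → factor 2^5.48 ≈ 44.6.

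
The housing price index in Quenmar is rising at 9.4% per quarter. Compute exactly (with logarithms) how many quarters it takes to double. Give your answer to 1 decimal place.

7.7 quarters

t = ln(2) / ln(1 + 0.094) = 0.6931 / 0.089841 ≈ 7.71.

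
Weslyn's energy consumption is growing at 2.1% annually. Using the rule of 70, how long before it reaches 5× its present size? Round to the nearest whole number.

77 years

At 2.1% it doubles every 70/2.1 ≈ 33.33 years.
Reaching 5× takes log₂(5) ≈ 2.32 doublings.
2.32 × 33.33 ≈ 77 years.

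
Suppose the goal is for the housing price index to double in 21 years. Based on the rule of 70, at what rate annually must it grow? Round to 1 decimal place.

≈ 3.3%

70 / 21 ≈ 3.33, so about 3.3% annually.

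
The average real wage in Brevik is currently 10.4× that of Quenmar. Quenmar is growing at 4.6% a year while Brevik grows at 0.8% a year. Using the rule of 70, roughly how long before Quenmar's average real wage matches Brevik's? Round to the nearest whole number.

The growth-rate gap is 4.6% − 0.8% = 3.8 percentage points.
So the ratio between them halves every 70/3.8 ≈ 18.42 years.
A 10.4× gap takes log₂(10.4) ≈ 3.38 halvings to close: 3.38 × 18.42 ≈ 62 years.

62 years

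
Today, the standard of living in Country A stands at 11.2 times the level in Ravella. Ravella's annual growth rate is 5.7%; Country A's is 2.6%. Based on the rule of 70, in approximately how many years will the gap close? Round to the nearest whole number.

roughly 79 years

The growth-rate gap is 5.7% − 2.6% = 3.1 percentage points.
So the ratio between them halves every 70/3.1 ≈ 22.58 years.
An 11.2 times gap takes log₂(11.2) ≈ 3.49 halvings to close: 3.49 × 22.58 ≈ 79 years.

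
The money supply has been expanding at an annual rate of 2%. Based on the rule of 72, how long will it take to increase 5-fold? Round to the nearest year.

Doubling time ≈ 72/2 = 36.00 years.
5× is log₂ 5 ≈ 2.32 doublings, so ≈ 2.32 × 36.00 = 84 years.

roughly 84 years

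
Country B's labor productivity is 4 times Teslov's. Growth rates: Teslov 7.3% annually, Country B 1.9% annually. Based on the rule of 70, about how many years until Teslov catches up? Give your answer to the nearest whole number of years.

The growth-rate gap is 7.3% − 1.9% = 5.4 percentage points.
So the ratio between them halves every 70/5.4 ≈ 12.96 years.
A 4 times gap closes after 2 halvings: 2 × 12.96 ≈ 26 years.

about 26 years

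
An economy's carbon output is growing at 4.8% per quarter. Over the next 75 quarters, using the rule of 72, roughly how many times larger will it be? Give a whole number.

about 32 times

72/4.8 ≈ 15.00 quarters per doubling.
75 quarters fits 5 doublings: 2^5 = 32.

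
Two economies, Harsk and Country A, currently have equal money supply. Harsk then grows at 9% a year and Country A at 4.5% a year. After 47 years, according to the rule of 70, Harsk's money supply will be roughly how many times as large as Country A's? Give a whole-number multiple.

Rate gap = 9% − 4.5% = 4.5 points.
The ratio doubles every 70/4.5 ≈ 15.56 years.
47/15.56 ≈ 3.02 doublings → ratio ≈ 2^3.02 ≈ 8.

roughly 8 times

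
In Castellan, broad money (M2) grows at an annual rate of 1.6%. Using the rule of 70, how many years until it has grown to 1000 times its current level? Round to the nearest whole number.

436 years

At 1.6% it doubles every 70/1.6 ≈ 43.75 years.
1000× is log₂ 1000 ≈ 9.97 doublings, so ≈ 9.97 × 43.75 = 436 years.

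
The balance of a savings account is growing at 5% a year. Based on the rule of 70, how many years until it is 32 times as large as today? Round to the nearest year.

approximately 70 years

At 5% it doubles every 70/5 ≈ 14.00 years.
32 = 2^5, so 5 doublings → 70 years.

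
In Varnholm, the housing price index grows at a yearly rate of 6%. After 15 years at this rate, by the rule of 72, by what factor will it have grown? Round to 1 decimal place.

≈ 2.4 times

Doubling time ≈ 72/6 = 12.00 years.
15 years / 12.00 ≈ 1.25 doublings → factor 2^1.25 ≈ 2.4.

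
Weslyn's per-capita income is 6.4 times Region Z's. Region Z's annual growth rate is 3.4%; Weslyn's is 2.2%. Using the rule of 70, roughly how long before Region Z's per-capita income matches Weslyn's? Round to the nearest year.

≈ 156 years

Region Z gains on Weslyn at 3.4% − 2.2% = 1.2 points a year.
At that relative rate the gap halves every 70/1.2 ≈ 58.33 years.
A 6.4 times gap takes log₂(6.4) ≈ 2.68 halvings to close: 2.68 × 58.33 ≈ 156 years.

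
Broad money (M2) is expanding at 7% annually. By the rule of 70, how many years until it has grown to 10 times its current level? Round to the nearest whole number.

Doubling time ≈ 70/7 = 10.00 years.
Reaching 10× takes log₂(10) ≈ 3.32 doublings.
3.32 × 10.00 ≈ 33 years.

≈ 33 years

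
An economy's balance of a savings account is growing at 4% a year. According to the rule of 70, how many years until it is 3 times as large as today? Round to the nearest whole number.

about 28 years

One doubling takes 70/4 = 17.50 years.
Reaching 3× takes log₂(3) ≈ 1.58 doublings.
1.58 × 17.50 ≈ 28 years.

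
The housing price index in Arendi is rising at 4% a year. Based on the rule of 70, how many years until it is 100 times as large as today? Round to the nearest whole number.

approximately 116 years

At 4% it doubles every 70/4 ≈ 17.50 years.
100× is log₂ 100 ≈ 6.64 doublings, so ≈ 6.64 × 17.50 = 116 years.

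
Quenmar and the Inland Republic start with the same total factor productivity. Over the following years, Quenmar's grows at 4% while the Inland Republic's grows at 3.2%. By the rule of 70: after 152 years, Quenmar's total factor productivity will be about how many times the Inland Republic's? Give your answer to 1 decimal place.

around 3.3 times

Only the 0.8-point difference matters.
70/0.8 ≈ 87.50 years per doubling of the ratio; 152 years gives 1.74 doublings, so ≈ 3.3×.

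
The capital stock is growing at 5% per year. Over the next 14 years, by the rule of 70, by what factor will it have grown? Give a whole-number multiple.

70/5 ≈ 14.00 years per doubling.
14 years fits 1 doubling: 2^1 = 2.

approximately 2 times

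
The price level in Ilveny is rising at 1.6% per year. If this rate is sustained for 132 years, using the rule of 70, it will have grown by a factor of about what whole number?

Doubling time ≈ 70/1.6 = 43.75 years.
132/43.75 ≈ 3 doublings, so about 2^3 = 8×.

approximately 8 times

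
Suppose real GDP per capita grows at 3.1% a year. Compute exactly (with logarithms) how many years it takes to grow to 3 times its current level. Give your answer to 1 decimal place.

t = ln(3) / ln(1 + 0.031) = 1.0986 / 0.030529 ≈ 35.99.

36.0 years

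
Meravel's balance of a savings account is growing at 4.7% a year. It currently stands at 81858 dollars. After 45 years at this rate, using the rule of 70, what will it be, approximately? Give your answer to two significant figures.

Doubling time ≈ 70/4.7 = 14.89 years.
45 years is 45/14.89 ≈ 3.02 doublings, a factor of 2^3.02 ≈ 8.11.
81858 × 8.11 ≈ 660000 dollars.

≈ 660000 dollars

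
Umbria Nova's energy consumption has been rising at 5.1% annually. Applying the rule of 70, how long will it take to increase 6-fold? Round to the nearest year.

At 5.1% it doubles every 70/5.1 ≈ 13.73 years.
6× is log₂ 6 ≈ 2.58 doublings, so ≈ 2.58 × 13.73 = 35 years.

≈ 35 years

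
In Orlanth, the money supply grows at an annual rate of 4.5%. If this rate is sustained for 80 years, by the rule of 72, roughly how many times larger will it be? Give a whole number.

At 4.5% one doubling takes ≈ 16.00 years; 80 years is 5 of them, so ×32.

around 32 times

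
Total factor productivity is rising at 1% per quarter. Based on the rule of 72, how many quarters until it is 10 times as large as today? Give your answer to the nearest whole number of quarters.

around 239 quarters

At 1% it doubles every 72/1 ≈ 72.00 quarters.
10× is log₂ 10 ≈ 3.32 doublings, so ≈ 3.32 × 72.00 = 239 quarters.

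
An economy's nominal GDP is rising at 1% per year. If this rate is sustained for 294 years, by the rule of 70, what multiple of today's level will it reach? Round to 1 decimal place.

approximately 18.4 times

Doubling time ≈ 70/1 = 70.00 years.
294 years / 70.00 ≈ 4.20 doublings → factor 2^4.20 ≈ 18.4.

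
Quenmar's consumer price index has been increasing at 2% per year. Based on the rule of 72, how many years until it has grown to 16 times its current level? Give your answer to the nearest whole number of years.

Doubling time ≈ 72/2 = 36.00 years.
16 = 2^4, so 4 doublings → 144 years.

roughly 144 years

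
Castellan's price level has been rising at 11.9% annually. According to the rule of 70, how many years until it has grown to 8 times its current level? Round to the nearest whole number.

Doubling time ≈ 70/11.9 = 5.88 years.
8× is 3 doublings, so 3 × 5.88 ≈ 18 years.

around 18 years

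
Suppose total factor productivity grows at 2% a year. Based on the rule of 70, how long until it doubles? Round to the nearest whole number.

Doubling time ≈ 70 / 2 = 35.00 years.

roughly 35 years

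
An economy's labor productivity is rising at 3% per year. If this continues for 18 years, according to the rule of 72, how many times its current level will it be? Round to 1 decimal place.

Doubles every ≈ 24.00 years (72/3).
18 years is 0.75 doublings; 2^0.75 ≈ 1.7×.

roughly 1.7 times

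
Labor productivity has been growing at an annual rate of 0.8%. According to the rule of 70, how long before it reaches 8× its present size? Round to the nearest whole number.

One doubling takes 70/0.8 = 87.50 years.
Getting to 8× needs 3 doublings: 3 × 87.50 ≈ 263 years.

roughly 263 years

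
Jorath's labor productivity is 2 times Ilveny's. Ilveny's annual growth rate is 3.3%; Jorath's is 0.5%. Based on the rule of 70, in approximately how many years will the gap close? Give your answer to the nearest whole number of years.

≈ 25 years

Ilveny gains on Jorath at 3.3% − 0.5% = 2.8 points a year.
At that relative rate the gap halves every 70/2.8 ≈ 25.00 years.
A 2 times gap closes after 1 halving: 1 × 25.00 ≈ 25 years.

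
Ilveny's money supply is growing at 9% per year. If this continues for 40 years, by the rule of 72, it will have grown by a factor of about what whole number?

roughly 32 times

At 9% one doubling takes ≈ 8.00 years; 40 years is 5 of them, so ×32.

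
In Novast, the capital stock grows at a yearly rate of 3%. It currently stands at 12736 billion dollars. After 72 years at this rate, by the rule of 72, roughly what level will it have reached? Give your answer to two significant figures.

Doubling time ≈ 72/3 = 24.00 years.
72 years is 72/24.00 ≈ 3.00 doublings, a factor of 2^3.00 ≈ 8.00.
12736 × 8.00 ≈ 100000 billion dollars.

100000 billion dollars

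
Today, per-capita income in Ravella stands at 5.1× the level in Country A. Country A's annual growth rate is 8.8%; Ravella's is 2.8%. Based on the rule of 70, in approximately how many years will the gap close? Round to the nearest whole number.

approximately 27 years

Country A gains on Ravella at 8.8% − 2.8% = 6 points a year.
At that relative rate the gap halves every 70/6 ≈ 11.67 years.
A 5.1× gap takes log₂(5.1) ≈ 2.35 halvings to close: 2.35 × 11.67 ≈ 27 years.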